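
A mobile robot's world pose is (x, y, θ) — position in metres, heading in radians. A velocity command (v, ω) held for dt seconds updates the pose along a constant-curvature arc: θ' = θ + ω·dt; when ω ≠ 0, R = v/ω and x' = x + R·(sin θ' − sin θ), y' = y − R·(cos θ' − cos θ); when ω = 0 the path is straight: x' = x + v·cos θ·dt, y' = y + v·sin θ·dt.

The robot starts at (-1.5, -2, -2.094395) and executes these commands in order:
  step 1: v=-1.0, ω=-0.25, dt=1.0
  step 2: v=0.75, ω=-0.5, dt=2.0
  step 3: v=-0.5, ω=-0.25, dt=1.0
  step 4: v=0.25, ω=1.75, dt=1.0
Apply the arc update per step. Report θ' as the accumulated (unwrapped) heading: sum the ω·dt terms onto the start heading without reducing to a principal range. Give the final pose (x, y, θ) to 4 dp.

step 1: θ'=-2.3444 (R=4.0000) → pose (-0.8975, -1.2051, -2.3444)
step 2: θ'=-3.3444 (R=-1.5000) → pose (-2.2727, -1.6263, -3.3444)
step 3: θ'=-3.5944 (R=2.0000) → pose (-1.8006, -1.7869, -3.5944)
step 4: θ'=-1.8444 (R=0.1429) → pose (-2.0006, -1.8768, -1.8444)

(-2.0006, -1.8768, -1.8444)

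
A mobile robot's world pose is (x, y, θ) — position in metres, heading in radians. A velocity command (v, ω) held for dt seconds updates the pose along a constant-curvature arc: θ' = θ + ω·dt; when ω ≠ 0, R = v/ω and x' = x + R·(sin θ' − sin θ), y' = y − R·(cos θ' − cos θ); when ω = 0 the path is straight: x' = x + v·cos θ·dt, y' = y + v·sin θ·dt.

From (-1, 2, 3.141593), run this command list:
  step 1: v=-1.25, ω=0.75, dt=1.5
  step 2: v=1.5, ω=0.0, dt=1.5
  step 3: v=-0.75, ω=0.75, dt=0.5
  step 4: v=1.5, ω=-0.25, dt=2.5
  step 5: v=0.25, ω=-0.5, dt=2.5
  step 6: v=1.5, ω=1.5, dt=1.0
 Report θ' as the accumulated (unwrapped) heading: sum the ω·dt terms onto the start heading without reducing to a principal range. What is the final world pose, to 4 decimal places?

(-3.5863, -2.7873, 4.2666)

step 1: θ'=4.2666 (R=-1.6667) → pose (0.5038, 2.9480, 4.2666)
step 2: θ'=4.2666 (straight) → pose (-0.4664, 0.9179, 4.2666)
step 3: θ'=4.6416 (R=-1.0000) → pose (-0.3711, 1.2784, 4.6416)
step 4: θ'=4.0166 (R=-6.0000) → pose (-1.7508, -2.1432, 4.0166)
step 5: θ'=2.7666 (R=-0.5000) → pose (-2.3178, -2.2879, 2.7666)
step 6: θ'=4.2666 (R=1.0000) → pose (-3.5863, -2.7873, 4.2666)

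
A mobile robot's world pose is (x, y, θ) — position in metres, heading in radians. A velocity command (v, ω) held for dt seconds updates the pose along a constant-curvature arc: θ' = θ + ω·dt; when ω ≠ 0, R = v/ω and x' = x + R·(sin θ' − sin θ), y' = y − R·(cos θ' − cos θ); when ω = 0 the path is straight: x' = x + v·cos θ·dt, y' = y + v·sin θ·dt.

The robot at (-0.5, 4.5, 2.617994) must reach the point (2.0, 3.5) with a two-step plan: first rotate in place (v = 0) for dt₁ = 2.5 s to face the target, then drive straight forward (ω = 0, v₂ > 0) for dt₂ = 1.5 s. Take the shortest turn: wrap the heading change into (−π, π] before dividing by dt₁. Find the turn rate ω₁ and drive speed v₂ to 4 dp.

ω₁ = -1.1994, v₂ = 1.7951

heading to target = atan2(3.5−4.5, 2−-0.5) = -0.3805
Δθ = wrap(-0.3805 − 2.6180) = -2.9985; ω₁ = Δθ/dt₁ = -1.1994
distance = √((2−-0.5)² + (3.5−4.5)²) = 2.6926; v₂ = distance/dt₂ = 1.7951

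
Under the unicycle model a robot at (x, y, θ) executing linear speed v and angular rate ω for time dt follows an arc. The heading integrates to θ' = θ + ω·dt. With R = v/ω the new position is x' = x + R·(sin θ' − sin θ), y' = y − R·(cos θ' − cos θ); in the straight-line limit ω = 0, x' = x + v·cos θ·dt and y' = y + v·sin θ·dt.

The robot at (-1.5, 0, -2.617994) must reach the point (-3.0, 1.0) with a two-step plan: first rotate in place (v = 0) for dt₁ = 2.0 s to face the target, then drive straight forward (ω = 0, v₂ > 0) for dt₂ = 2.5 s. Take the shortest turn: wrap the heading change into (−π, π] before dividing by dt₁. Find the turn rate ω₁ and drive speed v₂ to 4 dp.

ω₁ = -0.5558, v₂ = 0.7211

heading to target = atan2(1−0, -3−-1.5) = 2.5536
Δθ = wrap(2.5536 − -2.6180) = -1.1116; ω₁ = Δθ/dt₁ = -0.5558
distance = √((-3−-1.5)² + (1−0)²) = 1.8028; v₂ = distance/dt₂ = 0.7211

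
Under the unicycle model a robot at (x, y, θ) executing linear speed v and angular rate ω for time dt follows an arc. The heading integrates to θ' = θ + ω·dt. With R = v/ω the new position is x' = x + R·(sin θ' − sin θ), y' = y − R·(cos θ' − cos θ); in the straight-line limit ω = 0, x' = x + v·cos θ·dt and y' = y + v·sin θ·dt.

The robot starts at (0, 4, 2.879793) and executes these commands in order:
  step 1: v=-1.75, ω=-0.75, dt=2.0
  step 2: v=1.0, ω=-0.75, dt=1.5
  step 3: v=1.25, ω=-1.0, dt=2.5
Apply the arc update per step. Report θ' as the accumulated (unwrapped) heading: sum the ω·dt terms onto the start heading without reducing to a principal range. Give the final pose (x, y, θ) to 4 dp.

(3.9514, 0.3502, -2.2452)

step 1: θ'=1.3798 (R=2.3333) → pose (1.6870, 1.3032, 1.3798)
step 2: θ'=0.2548 (R=-1.3333) → pose (2.6600, 2.3404, 0.2548)
step 3: θ'=-2.2452 (R=-1.2500) → pose (3.9514, 0.3502, -2.2452)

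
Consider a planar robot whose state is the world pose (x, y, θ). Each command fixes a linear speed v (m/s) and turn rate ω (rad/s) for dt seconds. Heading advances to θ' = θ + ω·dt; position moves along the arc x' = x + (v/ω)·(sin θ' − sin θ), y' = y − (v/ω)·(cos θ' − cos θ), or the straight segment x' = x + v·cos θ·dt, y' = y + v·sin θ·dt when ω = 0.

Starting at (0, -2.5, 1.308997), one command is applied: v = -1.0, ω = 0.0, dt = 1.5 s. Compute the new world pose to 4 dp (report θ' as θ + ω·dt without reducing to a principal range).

(-0.3882, -3.9489, 1.3090)

θ' = 1.3090 + 0.0·1.5 = 1.3090
ω = 0 → straight: x' = 0 + -1.0·cos(1.3090)·1.5 = -0.3882
y' = -2.5 + -1.0·sin(1.3090)·1.5 = -3.9489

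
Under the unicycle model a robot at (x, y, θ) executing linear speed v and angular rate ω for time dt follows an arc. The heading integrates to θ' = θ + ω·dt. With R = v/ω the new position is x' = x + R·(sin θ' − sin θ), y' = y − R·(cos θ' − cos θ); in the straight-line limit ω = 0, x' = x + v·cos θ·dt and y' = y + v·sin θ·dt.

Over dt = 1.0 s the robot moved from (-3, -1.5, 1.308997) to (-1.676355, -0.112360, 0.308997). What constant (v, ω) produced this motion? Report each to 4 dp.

v = 2.0000, ω = -1.0000

Δθ = 0.308997 − 1.308997 = -1.000000
ω = Δθ/dt = -1.000000/1.0 = -1.0000
R = −Δy/(cos θ' − cos θ) = -2.0000
v = R·ω = -2.0000·-1.0000 = 2.0000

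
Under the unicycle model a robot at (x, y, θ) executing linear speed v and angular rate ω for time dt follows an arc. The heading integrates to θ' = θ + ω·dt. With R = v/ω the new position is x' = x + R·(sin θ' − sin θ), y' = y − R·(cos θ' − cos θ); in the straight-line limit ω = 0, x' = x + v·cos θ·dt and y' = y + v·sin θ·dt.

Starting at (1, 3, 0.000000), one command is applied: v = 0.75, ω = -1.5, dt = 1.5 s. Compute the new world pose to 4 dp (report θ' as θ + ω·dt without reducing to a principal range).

θ' = 0.0000 + -1.5·1.5 = -2.2500
R = v/ω = 0.75/-1.5 = -0.5000
x' = 1 + -0.5000·(sin -2.2500 − sin 0.0000) = 1.3890
y' = 3 − -0.5000·(cos -2.2500 − cos 0.0000) = 2.1859

(1.3890, 2.1859, -2.2500)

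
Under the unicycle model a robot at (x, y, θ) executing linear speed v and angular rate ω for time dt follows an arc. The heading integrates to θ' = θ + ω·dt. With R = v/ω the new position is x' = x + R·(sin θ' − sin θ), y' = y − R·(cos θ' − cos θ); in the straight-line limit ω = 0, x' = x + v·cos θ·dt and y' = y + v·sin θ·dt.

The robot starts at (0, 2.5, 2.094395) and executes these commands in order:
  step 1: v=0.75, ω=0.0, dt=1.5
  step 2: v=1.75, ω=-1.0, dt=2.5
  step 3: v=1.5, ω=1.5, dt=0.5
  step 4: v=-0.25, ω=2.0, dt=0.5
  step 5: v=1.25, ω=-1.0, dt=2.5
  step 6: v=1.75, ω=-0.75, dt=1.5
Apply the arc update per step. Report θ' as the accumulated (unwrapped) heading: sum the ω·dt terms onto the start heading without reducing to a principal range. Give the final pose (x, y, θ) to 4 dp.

step 1: θ'=2.0944 (straight) → pose (-0.5625, 3.4743, 2.0944)
step 2: θ'=-0.4056 (R=-1.7500) → pose (1.6436, 5.9573, -0.4056)
step 3: θ'=0.3444 (R=1.0000) → pose (2.3758, 5.9349, 0.3444)
step 4: θ'=1.3444 (R=-0.1250) → pose (2.2961, 5.8453, 1.3444)
step 5: θ'=-1.1556 (R=-1.2500) → pose (4.6580, 6.0689, -1.1556)
step 6: θ'=-2.2806 (R=-2.3333) → pose (4.2928, 3.6071, -2.2806)

(4.2928, 3.6071, -2.2806)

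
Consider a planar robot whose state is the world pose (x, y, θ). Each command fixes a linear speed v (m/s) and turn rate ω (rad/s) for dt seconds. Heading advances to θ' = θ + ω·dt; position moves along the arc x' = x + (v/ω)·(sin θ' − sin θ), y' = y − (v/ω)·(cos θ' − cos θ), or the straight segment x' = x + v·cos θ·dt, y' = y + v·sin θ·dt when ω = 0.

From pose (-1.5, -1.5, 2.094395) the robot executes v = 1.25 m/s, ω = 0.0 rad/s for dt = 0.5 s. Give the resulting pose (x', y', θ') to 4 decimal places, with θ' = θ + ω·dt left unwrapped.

(-1.8125, -0.9587, 2.0944)

θ' = 2.0944 + 0.0·0.5 = 2.0944
ω = 0 → straight: x' = -1.5 + 1.25·cos(2.0944)·0.5 = -1.8125
y' = -1.5 + 1.25·sin(2.0944)·0.5 = -0.9587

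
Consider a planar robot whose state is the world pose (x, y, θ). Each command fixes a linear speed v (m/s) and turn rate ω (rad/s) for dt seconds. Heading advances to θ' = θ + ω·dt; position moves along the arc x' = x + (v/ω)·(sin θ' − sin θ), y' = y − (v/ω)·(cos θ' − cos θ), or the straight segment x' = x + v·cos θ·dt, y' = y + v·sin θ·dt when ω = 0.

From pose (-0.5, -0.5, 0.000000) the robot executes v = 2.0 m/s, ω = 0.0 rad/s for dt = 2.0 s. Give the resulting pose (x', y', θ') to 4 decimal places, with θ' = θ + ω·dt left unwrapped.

θ' = 0.0000 + 0.0·2.0 = 0.0000
ω = 0 → straight: x' = -0.5 + 2.0·cos(0.0000)·2.0 = 3.5000
y' = -0.5 + 2.0·sin(0.0000)·2.0 = -0.5000

(3.5000, -0.5000, 0.0000)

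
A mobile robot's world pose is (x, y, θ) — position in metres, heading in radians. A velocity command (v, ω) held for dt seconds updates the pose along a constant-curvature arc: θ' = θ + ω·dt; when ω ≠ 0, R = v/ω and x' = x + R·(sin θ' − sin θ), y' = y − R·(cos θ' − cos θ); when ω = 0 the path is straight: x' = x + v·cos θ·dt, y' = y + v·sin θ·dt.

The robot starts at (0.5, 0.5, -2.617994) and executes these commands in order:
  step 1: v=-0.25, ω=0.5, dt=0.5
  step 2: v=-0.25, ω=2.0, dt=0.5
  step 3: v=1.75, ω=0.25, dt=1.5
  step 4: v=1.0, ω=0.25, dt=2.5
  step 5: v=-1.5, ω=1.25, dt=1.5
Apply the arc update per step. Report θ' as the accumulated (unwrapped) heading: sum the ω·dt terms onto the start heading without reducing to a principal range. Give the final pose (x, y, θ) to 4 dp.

step 1: θ'=-2.3680 (R=-0.5000) → pose (0.5994, 0.5753, -2.3680)
step 2: θ'=-1.3680 (R=-0.1250) → pose (0.6345, 0.6899, -1.3680)
step 3: θ'=-0.9930 (R=7.0000) → pose (1.6273, -1.7235, -0.9930)
step 4: θ'=-0.3680 (R=4.0000) → pose (3.5390, -3.2709, -0.3680)
step 5: θ'=1.5070 (R=-1.2000) → pose (1.9098, -4.3141, 1.5070)

(1.9098, -4.3141, 1.5070)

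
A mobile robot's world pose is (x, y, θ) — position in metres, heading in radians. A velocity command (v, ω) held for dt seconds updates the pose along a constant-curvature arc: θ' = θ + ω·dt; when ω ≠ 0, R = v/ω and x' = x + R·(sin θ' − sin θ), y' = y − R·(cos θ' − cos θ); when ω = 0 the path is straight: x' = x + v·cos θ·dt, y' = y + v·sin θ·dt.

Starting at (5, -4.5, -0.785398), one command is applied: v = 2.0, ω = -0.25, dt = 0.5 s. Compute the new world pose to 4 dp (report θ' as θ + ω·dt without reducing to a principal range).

θ' = -0.7854 + -0.25·0.5 = -0.9104
R = v/ω = 2.0/-0.25 = -8.0000
x' = 5 + -8.0000·(sin -0.9104 − sin -0.7854) = 5.6611
y' = -4.5 − -8.0000·(cos -0.9104 − cos -0.7854) = -5.2494

(5.6611, -5.2494, -0.9104)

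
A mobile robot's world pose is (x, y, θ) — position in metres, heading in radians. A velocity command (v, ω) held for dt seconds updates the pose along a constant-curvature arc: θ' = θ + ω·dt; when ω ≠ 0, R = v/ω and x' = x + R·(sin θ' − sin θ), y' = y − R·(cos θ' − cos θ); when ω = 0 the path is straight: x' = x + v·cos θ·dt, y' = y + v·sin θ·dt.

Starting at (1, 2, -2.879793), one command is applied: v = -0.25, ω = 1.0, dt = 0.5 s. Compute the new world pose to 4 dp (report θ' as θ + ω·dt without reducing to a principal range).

θ' = -2.8798 + 1.0·0.5 = -2.3798
R = v/ω = -0.25/1.0 = -0.2500
x' = 1 + -0.2500·(sin -2.3798 − sin -2.8798) = 1.1079
y' = 2 − -0.2500·(cos -2.3798 − cos -2.8798) = 2.0606

(1.1079, 2.0606, -2.3798)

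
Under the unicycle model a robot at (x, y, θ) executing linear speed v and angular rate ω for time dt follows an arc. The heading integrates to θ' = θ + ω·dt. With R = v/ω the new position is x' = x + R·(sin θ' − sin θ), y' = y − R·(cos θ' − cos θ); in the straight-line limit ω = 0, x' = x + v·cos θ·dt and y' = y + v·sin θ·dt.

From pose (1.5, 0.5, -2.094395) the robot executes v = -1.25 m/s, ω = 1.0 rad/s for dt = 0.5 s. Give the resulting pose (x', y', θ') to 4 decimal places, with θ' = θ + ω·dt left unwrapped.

θ' = -2.0944 + 1.0·0.5 = -1.5944
R = v/ω = -1.25/1.0 = -1.2500
x' = 1.5 + -1.2500·(sin -1.5944 − sin -2.0944) = 1.6671
y' = 0.5 − -1.2500·(cos -1.5944 − cos -2.0944) = 1.0955

(1.6671, 1.0955, -1.5944)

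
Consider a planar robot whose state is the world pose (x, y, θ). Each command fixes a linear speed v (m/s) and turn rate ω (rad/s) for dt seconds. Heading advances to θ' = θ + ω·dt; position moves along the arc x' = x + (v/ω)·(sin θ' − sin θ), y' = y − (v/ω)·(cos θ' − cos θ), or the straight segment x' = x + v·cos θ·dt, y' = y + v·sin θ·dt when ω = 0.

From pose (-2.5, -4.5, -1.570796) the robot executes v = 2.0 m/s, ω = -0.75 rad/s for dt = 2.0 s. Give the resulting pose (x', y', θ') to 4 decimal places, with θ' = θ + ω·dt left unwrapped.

θ' = -1.5708 + -0.75·2.0 = -3.0708
R = v/ω = 2.0/-0.75 = -2.6667
x' = -2.5 + -2.6667·(sin -3.0708 − sin -1.5708) = -4.9780
y' = -4.5 − -2.6667·(cos -3.0708 − cos -1.5708) = -7.1600

(-4.9780, -7.1600, -3.0708)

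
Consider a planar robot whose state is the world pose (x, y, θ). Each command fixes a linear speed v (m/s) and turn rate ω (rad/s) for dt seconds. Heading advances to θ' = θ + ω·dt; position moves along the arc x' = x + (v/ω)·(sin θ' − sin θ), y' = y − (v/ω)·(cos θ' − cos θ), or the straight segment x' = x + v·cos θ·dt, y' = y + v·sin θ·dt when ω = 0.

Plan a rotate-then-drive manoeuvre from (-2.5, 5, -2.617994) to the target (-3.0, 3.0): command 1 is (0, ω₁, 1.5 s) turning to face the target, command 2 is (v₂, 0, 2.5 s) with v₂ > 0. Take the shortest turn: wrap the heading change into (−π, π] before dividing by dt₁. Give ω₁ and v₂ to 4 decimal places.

ω₁ = 0.5348, v₂ = 0.8246

heading to target = atan2(3−5, -3−-2.5) = -1.8158
Δθ = wrap(-1.8158 − -2.6180) = 0.8022; ω₁ = Δθ/dt₁ = 0.5348
distance = √((-3−-2.5)² + (3−5)²) = 2.0616; v₂ = distance/dt₂ = 0.8246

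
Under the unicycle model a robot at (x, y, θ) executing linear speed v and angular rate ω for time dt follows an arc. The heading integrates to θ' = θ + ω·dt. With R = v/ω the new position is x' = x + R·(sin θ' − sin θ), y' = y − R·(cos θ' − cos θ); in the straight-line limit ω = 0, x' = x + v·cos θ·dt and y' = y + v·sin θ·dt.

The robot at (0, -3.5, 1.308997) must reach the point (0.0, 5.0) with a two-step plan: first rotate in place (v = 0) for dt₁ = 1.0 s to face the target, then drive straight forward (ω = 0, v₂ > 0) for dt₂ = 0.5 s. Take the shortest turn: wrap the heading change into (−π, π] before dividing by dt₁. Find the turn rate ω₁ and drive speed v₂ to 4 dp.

ω₁ = 0.2618, v₂ = 17.0000

heading to target = atan2(5−-3.5, 0−0) = 1.5708
Δθ = wrap(1.5708 − 1.3090) = 0.2618; ω₁ = Δθ/dt₁ = 0.2618
distance = √((0−0)² + (5−-3.5)²) = 8.5000; v₂ = distance/dt₂ = 17.0000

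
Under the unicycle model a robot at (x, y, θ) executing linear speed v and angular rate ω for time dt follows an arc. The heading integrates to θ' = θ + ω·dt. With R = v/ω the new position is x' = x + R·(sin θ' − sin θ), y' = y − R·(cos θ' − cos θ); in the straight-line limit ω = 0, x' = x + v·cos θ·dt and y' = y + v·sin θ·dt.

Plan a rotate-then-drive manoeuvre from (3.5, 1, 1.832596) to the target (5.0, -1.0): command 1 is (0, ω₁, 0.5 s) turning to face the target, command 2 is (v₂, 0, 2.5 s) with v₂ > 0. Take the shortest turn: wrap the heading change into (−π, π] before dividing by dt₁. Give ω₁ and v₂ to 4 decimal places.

heading to target = atan2(-1−1, 5−3.5) = -0.9273
Δθ = wrap(-0.9273 − 1.8326) = -2.7599; ω₁ = Δθ/dt₁ = -5.5198
distance = √((5−3.5)² + (-1−1)²) = 2.5000; v₂ = distance/dt₂ = 1.0000

ω₁ = -5.5198, v₂ = 1.0000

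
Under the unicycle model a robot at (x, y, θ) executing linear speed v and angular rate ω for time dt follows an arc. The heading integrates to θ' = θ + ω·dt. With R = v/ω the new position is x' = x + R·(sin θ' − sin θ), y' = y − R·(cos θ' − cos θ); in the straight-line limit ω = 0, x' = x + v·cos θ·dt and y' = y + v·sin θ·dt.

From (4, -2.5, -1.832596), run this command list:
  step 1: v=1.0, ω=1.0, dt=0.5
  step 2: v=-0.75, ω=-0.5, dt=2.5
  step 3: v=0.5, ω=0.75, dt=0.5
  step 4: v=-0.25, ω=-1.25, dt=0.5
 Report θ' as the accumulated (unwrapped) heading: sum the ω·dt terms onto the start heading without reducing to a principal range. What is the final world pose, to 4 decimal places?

step 1: θ'=-1.3326 (R=1.0000) → pose (3.9942, -2.9948, -1.3326)
step 2: θ'=-2.5826 (R=1.5000) → pose (4.6563, -1.3692, -2.5826)
step 3: θ'=-2.2076 (R=0.6667) → pose (4.4739, -1.5379, -2.2076)
step 4: θ'=-2.8326 (R=0.2000) → pose (4.5738, -1.4663, -2.8326)

(4.5738, -1.4663, -2.8326)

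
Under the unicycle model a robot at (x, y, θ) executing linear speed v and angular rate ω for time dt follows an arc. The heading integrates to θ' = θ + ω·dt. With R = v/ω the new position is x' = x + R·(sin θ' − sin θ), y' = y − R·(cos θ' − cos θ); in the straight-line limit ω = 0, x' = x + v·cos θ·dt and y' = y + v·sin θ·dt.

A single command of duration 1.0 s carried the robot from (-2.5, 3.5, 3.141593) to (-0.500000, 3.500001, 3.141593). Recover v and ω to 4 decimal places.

Δθ = 3.141593 − 3.141593 = 0.000000
ω = Δθ/dt = 0.000000/1.0 = 0.0000
ω = 0 → v = (Δx·cos θ + Δy·sin θ)/dt = -2.0000

v = -2.0000, ω = 0.0000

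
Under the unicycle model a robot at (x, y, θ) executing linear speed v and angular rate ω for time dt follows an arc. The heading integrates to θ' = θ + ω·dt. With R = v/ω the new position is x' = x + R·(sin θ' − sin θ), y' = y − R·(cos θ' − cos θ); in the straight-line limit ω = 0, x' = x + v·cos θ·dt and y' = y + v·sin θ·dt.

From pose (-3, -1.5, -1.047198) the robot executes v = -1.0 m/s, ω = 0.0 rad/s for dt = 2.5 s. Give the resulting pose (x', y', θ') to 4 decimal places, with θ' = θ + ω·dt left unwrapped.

(-4.2500, 0.6651, -1.0472)

θ' = -1.0472 + 0.0·2.5 = -1.0472
ω = 0 → straight: x' = -3 + -1.0·cos(-1.0472)·2.5 = -4.2500
y' = -1.5 + -1.0·sin(-1.0472)·2.5 = 0.6651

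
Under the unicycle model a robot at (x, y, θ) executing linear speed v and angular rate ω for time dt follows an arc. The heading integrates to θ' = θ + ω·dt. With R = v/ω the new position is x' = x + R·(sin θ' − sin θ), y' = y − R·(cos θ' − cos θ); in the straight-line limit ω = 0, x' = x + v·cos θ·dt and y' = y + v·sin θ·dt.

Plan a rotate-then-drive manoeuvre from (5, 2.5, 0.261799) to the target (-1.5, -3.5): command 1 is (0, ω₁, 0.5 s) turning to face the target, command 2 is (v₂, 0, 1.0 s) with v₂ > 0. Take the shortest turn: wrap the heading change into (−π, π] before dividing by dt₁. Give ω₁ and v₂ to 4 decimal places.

ω₁ = -5.3159, v₂ = 8.8459

heading to target = atan2(-3.5−2.5, -1.5−5) = -2.3962
Δθ = wrap(-2.3962 − 0.2618) = -2.6580; ω₁ = Δθ/dt₁ = -5.3159
distance = √((-1.5−5)² + (-3.5−2.5)²) = 8.8459; v₂ = distance/dt₂ = 8.8459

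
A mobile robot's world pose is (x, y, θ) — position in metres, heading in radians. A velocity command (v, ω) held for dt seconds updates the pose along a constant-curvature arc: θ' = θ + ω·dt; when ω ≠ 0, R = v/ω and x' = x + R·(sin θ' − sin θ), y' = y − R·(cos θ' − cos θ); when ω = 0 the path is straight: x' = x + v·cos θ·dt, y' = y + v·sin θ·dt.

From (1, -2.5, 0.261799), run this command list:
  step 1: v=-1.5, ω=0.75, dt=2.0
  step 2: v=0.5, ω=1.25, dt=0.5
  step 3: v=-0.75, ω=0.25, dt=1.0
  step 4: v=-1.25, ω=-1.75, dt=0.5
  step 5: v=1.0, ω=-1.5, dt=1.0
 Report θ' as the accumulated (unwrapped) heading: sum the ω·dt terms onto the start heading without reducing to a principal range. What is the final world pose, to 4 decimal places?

step 1: θ'=1.7618 (R=-2.0000) → pose (-0.4460, -4.8115, 1.7618)
step 2: θ'=2.3868 (R=0.4000) → pose (-0.5647, -4.5961, 2.3868)
step 3: θ'=2.6368 (R=-3.0000) → pose (0.0399, -5.0367, 2.6368)
step 4: θ'=1.7618 (R=0.7143) → pose (0.3957, -5.5263, 1.7618)
step 5: θ'=0.2618 (R=-0.6667) → pose (0.8777, -4.7558, 0.2618)

(0.8777, -4.7558, 0.2618)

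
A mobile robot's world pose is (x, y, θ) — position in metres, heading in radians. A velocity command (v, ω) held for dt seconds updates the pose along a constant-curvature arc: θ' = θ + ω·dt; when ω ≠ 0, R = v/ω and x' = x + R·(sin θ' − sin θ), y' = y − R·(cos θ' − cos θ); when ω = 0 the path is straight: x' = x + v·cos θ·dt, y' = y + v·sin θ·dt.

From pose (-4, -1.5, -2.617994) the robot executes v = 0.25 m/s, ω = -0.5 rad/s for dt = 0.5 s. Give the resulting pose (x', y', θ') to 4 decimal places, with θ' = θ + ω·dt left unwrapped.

θ' = -2.6180 + -0.5·0.5 = -2.8680
R = v/ω = 0.25/-0.5 = -0.5000
x' = -4 + -0.5000·(sin -2.8680 − sin -2.6180) = -4.1149
y' = -1.5 − -0.5000·(cos -2.8680 − cos -2.6180) = -1.5484

(-4.1149, -1.5484, -2.8680)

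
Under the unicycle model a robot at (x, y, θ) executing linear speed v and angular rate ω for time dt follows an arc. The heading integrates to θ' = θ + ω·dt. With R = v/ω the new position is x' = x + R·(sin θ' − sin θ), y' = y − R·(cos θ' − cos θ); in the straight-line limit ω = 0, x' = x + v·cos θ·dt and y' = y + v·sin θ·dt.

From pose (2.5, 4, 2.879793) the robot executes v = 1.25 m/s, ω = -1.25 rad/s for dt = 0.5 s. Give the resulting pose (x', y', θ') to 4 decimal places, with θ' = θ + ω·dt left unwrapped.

θ' = 2.8798 + -1.25·0.5 = 2.2548
R = v/ω = 1.25/-1.25 = -1.0000
x' = 2.5 + -1.0000·(sin 2.2548 − sin 2.8798) = 1.9838
y' = 4 − -1.0000·(cos 2.2548 − cos 2.8798) = 4.3340

(1.9838, 4.3340, 2.2548)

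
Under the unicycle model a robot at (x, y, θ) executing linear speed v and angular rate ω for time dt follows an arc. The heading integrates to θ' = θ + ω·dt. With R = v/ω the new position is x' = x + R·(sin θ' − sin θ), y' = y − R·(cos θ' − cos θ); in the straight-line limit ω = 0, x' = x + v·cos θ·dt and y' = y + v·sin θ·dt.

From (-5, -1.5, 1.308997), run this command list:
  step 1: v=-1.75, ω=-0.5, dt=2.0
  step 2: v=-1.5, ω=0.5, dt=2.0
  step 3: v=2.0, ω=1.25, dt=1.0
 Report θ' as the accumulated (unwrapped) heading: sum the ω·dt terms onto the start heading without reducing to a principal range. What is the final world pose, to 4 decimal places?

step 1: θ'=0.3090 (R=3.5000) → pose (-7.3164, -3.9284, 0.3090)
step 2: θ'=1.3090 (R=-3.0000) → pose (-9.3018, -6.0098, 1.3090)
step 3: θ'=2.5590 (R=1.6000) → pose (-9.9670, -4.2597, 2.5590)

(-9.9670, -4.2597, 2.5590)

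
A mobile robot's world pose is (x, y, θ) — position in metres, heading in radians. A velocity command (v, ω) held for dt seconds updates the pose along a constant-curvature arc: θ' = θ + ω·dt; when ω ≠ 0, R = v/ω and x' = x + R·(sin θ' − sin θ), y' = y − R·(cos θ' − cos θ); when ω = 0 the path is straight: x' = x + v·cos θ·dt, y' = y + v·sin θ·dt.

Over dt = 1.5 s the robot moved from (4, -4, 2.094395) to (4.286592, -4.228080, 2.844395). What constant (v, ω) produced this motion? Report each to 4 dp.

v = -0.2500, ω = 0.5000

Δθ = 2.844395 − 2.094395 = 0.750000
ω = Δθ/dt = 0.750000/1.5 = 0.5000
R = Δx/(sin θ' − sin θ) = -0.5000
v = R·ω = -0.5000·0.5000 = -0.2500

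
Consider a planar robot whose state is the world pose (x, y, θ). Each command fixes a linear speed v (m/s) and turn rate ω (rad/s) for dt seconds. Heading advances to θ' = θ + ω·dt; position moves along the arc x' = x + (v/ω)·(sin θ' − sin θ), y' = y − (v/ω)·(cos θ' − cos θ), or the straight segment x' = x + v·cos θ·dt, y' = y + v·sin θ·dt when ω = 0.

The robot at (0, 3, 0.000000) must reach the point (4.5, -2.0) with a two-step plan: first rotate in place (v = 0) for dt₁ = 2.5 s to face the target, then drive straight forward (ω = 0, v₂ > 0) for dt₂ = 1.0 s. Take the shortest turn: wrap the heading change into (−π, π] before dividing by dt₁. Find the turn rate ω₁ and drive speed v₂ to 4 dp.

heading to target = atan2(-2−3, 4.5−0) = -0.8380
Δθ = wrap(-0.8380 − 0.0000) = -0.8380; ω₁ = Δθ/dt₁ = -0.3352
distance = √((4.5−0)² + (-2−3)²) = 6.7268; v₂ = distance/dt₂ = 6.7268

ω₁ = -0.3352, v₂ = 6.7268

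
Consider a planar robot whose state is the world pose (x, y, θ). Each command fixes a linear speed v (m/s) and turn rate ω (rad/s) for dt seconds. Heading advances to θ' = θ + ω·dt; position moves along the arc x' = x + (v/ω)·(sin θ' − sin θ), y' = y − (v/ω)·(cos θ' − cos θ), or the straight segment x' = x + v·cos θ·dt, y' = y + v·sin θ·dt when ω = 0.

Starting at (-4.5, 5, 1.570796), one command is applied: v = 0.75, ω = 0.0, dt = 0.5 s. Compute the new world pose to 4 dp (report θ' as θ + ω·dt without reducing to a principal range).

θ' = 1.5708 + 0.0·0.5 = 1.5708
ω = 0 → straight: x' = -4.5 + 0.75·cos(1.5708)·0.5 = -4.5000
y' = 5 + 0.75·sin(1.5708)·0.5 = 5.3750

(-4.5000, 5.3750, 1.5708)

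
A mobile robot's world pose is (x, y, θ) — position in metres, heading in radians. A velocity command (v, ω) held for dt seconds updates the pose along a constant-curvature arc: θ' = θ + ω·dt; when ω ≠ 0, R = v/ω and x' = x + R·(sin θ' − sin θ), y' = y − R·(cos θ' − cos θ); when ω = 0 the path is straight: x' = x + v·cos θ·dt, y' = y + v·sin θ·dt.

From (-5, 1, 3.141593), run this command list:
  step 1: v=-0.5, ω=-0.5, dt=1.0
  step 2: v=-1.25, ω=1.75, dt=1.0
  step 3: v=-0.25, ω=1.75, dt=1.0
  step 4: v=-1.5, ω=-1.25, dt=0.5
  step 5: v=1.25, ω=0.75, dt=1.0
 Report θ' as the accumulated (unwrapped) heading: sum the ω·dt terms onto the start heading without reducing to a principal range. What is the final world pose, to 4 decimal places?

(-3.1503, 1.3234, 6.2666)

step 1: θ'=2.6416 (R=1.0000) → pose (-4.5206, 0.8776, 2.6416)
step 2: θ'=4.3916 (R=-0.7143) → pose (-3.5003, 1.2792, 4.3916)
step 3: θ'=6.1416 (R=-0.1429) → pose (-3.6157, 1.4657, 6.1416)
step 4: θ'=5.5166 (R=1.2000) → pose (-4.2788, 1.7893, 5.5166)
step 5: θ'=6.2666 (R=1.6667) → pose (-3.1503, 1.3234, 6.2666)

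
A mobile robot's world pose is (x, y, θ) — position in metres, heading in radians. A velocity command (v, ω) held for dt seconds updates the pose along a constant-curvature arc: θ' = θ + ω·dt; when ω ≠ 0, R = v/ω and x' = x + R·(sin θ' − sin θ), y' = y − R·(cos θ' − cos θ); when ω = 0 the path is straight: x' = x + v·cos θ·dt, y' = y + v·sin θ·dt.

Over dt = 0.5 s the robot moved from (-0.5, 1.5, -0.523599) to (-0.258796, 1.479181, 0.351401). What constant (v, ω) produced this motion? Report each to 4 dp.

Δθ = 0.351401 − -0.523599 = 0.875000
ω = Δθ/dt = 0.875000/0.5 = 1.7500
R = Δx/(sin θ' − sin θ) = 0.2857
v = R·ω = 0.2857·1.7500 = 0.5000

v = 0.5000, ω = 1.7500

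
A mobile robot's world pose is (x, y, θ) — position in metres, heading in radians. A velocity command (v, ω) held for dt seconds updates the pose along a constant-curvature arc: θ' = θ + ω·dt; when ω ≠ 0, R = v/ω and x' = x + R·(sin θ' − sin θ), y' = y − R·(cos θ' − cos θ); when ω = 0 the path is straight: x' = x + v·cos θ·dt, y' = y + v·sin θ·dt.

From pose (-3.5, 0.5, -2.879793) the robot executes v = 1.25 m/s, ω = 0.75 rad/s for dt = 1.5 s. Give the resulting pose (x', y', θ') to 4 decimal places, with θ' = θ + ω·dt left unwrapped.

θ' = -2.8798 + 0.75·1.5 = -1.7548
R = v/ω = 1.25/0.75 = 1.6667
x' = -3.5 + 1.6667·(sin -1.7548 − sin -2.8798) = -4.7072
y' = 0.5 − 1.6667·(cos -1.7548 − cos -2.8798) = -0.8049

(-4.7072, -0.8049, -1.7548)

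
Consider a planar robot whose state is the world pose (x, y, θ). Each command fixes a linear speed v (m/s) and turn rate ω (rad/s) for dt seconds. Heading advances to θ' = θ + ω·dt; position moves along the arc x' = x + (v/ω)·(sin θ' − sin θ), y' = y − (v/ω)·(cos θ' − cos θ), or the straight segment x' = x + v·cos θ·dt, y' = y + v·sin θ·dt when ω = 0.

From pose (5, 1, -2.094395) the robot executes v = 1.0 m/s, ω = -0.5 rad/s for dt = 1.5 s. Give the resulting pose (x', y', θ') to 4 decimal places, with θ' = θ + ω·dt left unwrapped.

θ' = -2.0944 + -0.5·1.5 = -2.8444
R = v/ω = 1.0/-0.5 = -2.0000
x' = 5 + -2.0000·(sin -2.8444 − sin -2.0944) = 3.8536
y' = 1 − -2.0000·(cos -2.8444 − cos -2.0944) = 0.0877

(3.8536, 0.0877, -2.8444)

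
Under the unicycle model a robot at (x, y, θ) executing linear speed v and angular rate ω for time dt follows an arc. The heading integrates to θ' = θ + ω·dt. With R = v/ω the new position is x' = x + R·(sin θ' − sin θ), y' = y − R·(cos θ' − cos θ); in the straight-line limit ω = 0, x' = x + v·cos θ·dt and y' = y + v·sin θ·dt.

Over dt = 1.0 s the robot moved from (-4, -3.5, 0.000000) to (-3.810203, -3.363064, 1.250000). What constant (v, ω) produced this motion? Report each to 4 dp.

Δθ = 1.250000 − 0.000000 = 1.250000
ω = Δθ/dt = 1.250000/1.0 = 1.2500
R = Δx/(sin θ' − sin θ) = 0.2000
v = R·ω = 0.2000·1.2500 = 0.2500

v = 0.2500, ω = 1.2500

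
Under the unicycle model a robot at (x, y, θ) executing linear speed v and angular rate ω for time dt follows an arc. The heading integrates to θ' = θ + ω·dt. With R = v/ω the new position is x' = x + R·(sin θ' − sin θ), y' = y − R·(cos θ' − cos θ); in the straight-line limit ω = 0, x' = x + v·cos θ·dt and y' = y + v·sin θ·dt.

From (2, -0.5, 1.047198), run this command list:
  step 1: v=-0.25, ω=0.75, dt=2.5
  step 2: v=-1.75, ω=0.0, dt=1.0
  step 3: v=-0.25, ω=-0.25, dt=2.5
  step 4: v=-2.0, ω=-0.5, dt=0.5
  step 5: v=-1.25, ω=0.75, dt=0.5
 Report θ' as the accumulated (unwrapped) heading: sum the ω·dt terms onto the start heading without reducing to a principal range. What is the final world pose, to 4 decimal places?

step 1: θ'=2.9222 (R=-0.3333) → pose (2.2161, -0.9920, 2.9222)
step 2: θ'=2.9222 (straight) → pose (3.9242, -1.3729, 2.9222)
step 3: θ'=2.2972 (R=1.0000) → pose (4.4541, -1.6847, 2.2972)
step 4: θ'=2.0472 (R=4.0000) → pose (5.0184, -2.5071, 2.0472)
step 5: θ'=2.4222 (R=-1.6667) → pose (5.4013, -2.9965, 2.4222)

(5.4013, -2.9965, 2.4222)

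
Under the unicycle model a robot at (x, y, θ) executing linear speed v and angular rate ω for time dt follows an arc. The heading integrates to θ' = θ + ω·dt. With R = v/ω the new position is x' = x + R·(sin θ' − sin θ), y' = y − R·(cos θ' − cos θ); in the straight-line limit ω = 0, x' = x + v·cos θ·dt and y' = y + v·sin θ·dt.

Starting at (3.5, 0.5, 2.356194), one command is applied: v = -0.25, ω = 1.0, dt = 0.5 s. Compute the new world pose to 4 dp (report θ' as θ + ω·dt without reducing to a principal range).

(3.6064, 0.4369, 2.8562)

θ' = 2.3562 + 1.0·0.5 = 2.8562
R = v/ω = -0.25/1.0 = -0.2500
x' = 3.5 + -0.2500·(sin 2.8562 − sin 2.3562) = 3.6064
y' = 0.5 − -0.2500·(cos 2.8562 − cos 2.3562) = 0.4369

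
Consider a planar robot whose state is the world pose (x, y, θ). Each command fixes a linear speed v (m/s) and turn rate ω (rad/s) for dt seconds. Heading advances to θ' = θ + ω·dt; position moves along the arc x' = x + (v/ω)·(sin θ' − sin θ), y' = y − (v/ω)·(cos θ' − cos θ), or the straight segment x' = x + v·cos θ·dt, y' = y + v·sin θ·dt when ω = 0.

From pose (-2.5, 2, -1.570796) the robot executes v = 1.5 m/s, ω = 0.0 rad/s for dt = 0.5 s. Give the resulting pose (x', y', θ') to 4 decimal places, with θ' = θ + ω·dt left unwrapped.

(-2.5000, 1.2500, -1.5708)

θ' = -1.5708 + 0.0·0.5 = -1.5708
ω = 0 → straight: x' = -2.5 + 1.5·cos(-1.5708)·0.5 = -2.5000
y' = 2 + 1.5·sin(-1.5708)·0.5 = 1.2500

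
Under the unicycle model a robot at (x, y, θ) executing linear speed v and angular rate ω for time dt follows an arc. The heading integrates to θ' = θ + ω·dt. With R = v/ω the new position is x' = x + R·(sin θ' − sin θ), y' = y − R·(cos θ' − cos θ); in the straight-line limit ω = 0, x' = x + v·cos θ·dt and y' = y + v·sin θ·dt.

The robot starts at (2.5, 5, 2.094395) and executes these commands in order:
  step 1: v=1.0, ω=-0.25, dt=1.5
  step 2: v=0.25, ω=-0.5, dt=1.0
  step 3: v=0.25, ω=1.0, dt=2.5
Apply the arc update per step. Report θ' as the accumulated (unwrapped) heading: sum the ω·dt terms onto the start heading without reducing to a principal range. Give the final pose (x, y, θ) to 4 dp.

(1.6620, 6.9494, 3.7194)

step 1: θ'=1.7194 (R=-4.0000) → pose (2.0082, 6.4078, 1.7194)
step 2: θ'=1.2194 (R=-0.5000) → pose (2.0332, 6.6539, 1.2194)
step 3: θ'=3.7194 (R=0.2500) → pose (1.6620, 6.9494, 3.7194)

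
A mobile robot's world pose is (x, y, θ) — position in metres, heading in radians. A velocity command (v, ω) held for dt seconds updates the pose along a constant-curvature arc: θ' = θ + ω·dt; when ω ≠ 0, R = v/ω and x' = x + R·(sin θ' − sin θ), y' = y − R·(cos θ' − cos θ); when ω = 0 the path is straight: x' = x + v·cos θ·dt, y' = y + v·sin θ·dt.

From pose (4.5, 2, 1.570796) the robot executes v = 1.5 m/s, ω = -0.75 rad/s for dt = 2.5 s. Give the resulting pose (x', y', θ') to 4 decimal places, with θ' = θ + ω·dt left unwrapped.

θ' = 1.5708 + -0.75·2.5 = -0.3042
R = v/ω = 1.5/-0.75 = -2.0000
x' = 4.5 + -2.0000·(sin -0.3042 − sin 1.5708) = 7.0991
y' = 2 − -2.0000·(cos -0.3042 − cos 1.5708) = 3.9082

(7.0991, 3.9082, -0.3042)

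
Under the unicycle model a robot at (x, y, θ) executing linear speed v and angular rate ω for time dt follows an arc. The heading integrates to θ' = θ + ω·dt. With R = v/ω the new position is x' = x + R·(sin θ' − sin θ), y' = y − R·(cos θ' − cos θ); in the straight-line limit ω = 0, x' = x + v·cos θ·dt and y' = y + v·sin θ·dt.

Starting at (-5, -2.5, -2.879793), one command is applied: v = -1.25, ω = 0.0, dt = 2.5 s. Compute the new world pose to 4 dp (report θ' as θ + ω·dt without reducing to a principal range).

θ' = -2.8798 + 0.0·2.5 = -2.8798
ω = 0 → straight: x' = -5 + -1.25·cos(-2.8798)·2.5 = -1.9815
y' = -2.5 + -1.25·sin(-2.8798)·2.5 = -1.6912

(-1.9815, -1.6912, -2.8798)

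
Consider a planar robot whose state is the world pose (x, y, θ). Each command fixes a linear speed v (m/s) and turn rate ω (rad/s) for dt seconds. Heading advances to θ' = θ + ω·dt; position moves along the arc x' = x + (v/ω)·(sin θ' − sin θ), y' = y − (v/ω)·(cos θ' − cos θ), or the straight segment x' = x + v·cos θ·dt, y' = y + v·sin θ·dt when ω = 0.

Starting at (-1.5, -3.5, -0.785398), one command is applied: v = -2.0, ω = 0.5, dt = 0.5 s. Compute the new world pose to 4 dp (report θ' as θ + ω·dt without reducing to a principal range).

(-2.2877, -2.8882, -0.5354)

θ' = -0.7854 + 0.5·0.5 = -0.5354
R = v/ω = -2.0/0.5 = -4.0000
x' = -1.5 + -4.0000·(sin -0.5354 − sin -0.7854) = -2.2877
y' = -3.5 − -4.0000·(cos -0.5354 − cos -0.7854) = -2.8882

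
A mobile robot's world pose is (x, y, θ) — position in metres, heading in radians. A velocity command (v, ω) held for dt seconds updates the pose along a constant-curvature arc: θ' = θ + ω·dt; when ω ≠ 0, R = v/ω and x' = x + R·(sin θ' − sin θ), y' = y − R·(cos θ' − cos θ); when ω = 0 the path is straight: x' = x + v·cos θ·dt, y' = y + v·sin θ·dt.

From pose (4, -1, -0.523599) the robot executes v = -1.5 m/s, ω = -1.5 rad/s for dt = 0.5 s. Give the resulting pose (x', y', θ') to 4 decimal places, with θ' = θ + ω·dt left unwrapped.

θ' = -0.5236 + -1.5·0.5 = -1.2736
R = v/ω = -1.5/-1.5 = 1.0000
x' = 4 + 1.0000·(sin -1.2736 − sin -0.5236) = 3.5438
y' = -1 − 1.0000·(cos -1.2736 − cos -0.5236) = -0.4268

(3.5438, -0.4268, -1.2736)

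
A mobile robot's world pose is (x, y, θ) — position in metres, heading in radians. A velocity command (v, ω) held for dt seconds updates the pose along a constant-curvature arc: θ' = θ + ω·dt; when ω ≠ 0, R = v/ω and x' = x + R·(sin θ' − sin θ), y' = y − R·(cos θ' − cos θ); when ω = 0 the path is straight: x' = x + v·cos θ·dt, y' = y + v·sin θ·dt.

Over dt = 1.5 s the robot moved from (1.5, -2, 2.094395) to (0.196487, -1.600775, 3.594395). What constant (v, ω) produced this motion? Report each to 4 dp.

Δθ = 3.594395 − 2.094395 = 1.500000
ω = Δθ/dt = 1.500000/1.5 = 1.0000
R = Δx/(sin θ' − sin θ) = 1.0000
v = R·ω = 1.0000·1.0000 = 1.0000

v = 1.0000, ω = 1.0000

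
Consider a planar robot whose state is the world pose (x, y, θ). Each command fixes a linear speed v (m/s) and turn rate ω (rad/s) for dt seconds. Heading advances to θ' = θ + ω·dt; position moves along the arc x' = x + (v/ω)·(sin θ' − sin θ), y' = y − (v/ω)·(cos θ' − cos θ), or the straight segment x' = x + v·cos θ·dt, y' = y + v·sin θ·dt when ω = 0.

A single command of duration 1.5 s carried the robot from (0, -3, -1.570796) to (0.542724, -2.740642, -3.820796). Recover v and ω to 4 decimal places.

v = -0.5000, ω = -1.5000

Δθ = -3.820796 − -1.570796 = -2.250000
ω = Δθ/dt = -2.250000/1.5 = -1.5000
R = Δx/(sin θ' − sin θ) = 0.3333
v = R·ω = 0.3333·-1.5000 = -0.5000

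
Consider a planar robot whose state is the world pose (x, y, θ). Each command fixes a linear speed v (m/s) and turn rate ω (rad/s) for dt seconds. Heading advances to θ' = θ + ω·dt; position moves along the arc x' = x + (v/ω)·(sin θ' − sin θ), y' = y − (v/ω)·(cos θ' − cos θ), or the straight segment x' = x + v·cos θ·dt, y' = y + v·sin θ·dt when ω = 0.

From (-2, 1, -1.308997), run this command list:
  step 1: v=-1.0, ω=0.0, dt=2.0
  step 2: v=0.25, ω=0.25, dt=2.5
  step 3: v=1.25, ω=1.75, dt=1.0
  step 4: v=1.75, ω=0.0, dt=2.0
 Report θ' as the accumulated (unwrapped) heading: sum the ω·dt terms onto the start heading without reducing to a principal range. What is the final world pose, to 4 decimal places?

step 1: θ'=-1.3090 (straight) → pose (-2.5176, 2.9319, -1.3090)
step 2: θ'=-0.6840 (R=1.0000) → pose (-2.1836, 2.4156, -0.6840)
step 3: θ'=1.0660 (R=0.7143) → pose (-1.1071, 2.6238, 1.0660)
step 4: θ'=1.0660 (straight) → pose (0.5856, 5.6872, 1.0660)

(0.5856, 5.6872, 1.0660)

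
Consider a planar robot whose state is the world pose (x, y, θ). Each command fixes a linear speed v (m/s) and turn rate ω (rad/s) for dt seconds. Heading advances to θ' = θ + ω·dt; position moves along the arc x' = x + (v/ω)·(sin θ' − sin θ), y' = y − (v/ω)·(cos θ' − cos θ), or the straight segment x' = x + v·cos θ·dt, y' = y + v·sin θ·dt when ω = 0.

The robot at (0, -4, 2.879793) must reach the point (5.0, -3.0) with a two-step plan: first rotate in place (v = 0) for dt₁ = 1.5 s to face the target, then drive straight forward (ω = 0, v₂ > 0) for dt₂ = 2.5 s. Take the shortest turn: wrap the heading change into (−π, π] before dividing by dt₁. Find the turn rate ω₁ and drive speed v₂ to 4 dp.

ω₁ = -1.7883, v₂ = 2.0396

heading to target = atan2(-3−-4, 5−0) = 0.1974
Δθ = wrap(0.1974 − 2.8798) = -2.6824; ω₁ = Δθ/dt₁ = -1.7883
distance = √((5−0)² + (-3−-4)²) = 5.0990; v₂ = distance/dt₂ = 2.0396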